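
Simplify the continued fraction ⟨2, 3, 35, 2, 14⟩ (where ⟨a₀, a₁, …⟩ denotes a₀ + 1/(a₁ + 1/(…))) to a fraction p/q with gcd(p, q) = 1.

7261/3116

a_0 = 2: 2/1
a_1 = 3: 7/3
a_2 = 35: 247/106
a_3 = 2: 501/215
a_4 = 14: 7261/3116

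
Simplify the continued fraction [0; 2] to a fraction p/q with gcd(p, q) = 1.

1/2

Compute successive convergents:
a_0 = 0: 0/1
a_1 = 2: 1/2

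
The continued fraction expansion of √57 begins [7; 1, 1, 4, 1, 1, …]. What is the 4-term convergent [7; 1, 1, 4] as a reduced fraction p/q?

68/9

Work from the innermost term outward:
Start with 4.
1 + 1/(4/1) = 1 + 1/4 = 5/4
1 + 1/(5/4) = 1 + 4/5 = 9/5
7 + 1/(9/5) = 7 + 5/9 = 68/9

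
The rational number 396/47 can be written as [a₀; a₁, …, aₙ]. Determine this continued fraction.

⌊396/47⌋ = 8, remainder 20
⌊47/20⌋ = 2, remainder 7
⌊20/7⌋ = 2, remainder 6
⌊7/6⌋ = 1, remainder 1
⌊6/1⌋ = 6, remainder 0

[8; 2, 2, 1, 6]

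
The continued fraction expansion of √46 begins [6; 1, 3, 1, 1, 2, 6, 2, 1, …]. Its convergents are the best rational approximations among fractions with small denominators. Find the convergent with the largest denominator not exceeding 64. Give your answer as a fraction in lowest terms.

156/23

a_0 = 6: 6/1  (≤ bound)
a_1 = 1: 7/1  (≤ bound)
a_2 = 3: 27/4  (≤ bound)
a_3 = 1: 34/5  (≤ bound)
a_4 = 1: 61/9  (≤ bound)
a_5 = 2: 156/23  (≤ bound)
a_6 = 6: 997/147  (> 64, stop)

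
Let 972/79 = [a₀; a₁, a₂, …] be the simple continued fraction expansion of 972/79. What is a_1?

Repeatedly divide and take the remainder:
972 = 12·79 + 24, so a_0 = 12
79 = 3·24 + 7, so a_1 = 3

3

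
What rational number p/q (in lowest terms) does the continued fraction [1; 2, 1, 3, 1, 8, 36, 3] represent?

18260/13449

Work from the innermost term outward:
Start with 3.
36 + 1/(3/1) = 36 + 1/3 = 109/3
8 + 1/(109/3) = 8 + 3/109 = 875/109
1 + 1/(875/109) = 1 + 109/875 = 984/875
3 + 1/(984/875) = 3 + 875/984 = 3827/984
1 + 1/(3827/984) = 1 + 984/3827 = 4811/3827
2 + 1/(4811/3827) = 2 + 3827/4811 = 13449/4811
1 + 1/(13449/4811) = 1 + 4811/13449 = 18260/13449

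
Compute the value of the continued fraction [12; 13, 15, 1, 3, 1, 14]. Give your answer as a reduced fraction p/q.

184421/15271

Start with 14.
1 + 1/(14/1) = 1 + 1/14 = 15/14
3 + 1/(15/14) = 3 + 14/15 = 59/15
1 + 1/(59/15) = 1 + 15/59 = 74/59
15 + 1/(74/59) = 15 + 59/74 = 1169/74
13 + 1/(1169/74) = 13 + 74/1169 = 15271/1169
12 + 1/(15271/1169) = 12 + 1169/15271 = 184421/15271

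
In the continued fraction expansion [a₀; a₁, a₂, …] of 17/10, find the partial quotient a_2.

2

17 = 1·10 + 7, so a_0 = 1
10 = 1·7 + 3, so a_1 = 1
7 = 2·3 + 1, so a_2 = 2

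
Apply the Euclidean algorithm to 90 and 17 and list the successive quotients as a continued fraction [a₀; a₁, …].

Apply division with remainder until the remainder is 0:
90 ÷ 17 → quotient 5, remainder 5
17 ÷ 5 → quotient 3, remainder 2
5 ÷ 2 → quotient 2, remainder 1
2 ÷ 1 → quotient 2, remainder 0

[5; 3, 2, 2]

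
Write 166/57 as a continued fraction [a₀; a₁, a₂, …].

166 ÷ 57 → quotient 2, remainder 52
57 ÷ 52 → quotient 1, remainder 5
52 ÷ 5 → quotient 10, remainder 2
5 ÷ 2 → quotient 2, remainder 1
2 ÷ 1 → quotient 2, remainder 0

[2; 1, 10, 2, 2]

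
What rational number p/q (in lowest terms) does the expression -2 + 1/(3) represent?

-5/3

Start with 3.
-2 + 1/(3/1) = -2 + 1/3 = -5/3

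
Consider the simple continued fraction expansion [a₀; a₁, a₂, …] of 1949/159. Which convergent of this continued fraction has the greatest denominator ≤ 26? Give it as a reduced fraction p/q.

49/4

a_0 = 12: 12/1  (≤ bound)
a_1 = 3: 37/3  (≤ bound)
a_2 = 1: 49/4  (≤ bound)
a_3 = 7: 380/31  (> 26, stop)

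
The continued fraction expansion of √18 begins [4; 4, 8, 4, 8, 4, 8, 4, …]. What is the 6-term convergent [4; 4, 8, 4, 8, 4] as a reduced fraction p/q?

19601/4620

Start with 4.
8 + 1/(4/1) = 8 + 1/4 = 33/4
4 + 1/(33/4) = 4 + 4/33 = 136/33
8 + 1/(136/33) = 8 + 33/136 = 1121/136
4 + 1/(1121/136) = 4 + 136/1121 = 4620/1121
4 + 1/(4620/1121) = 4 + 1121/4620 = 19601/4620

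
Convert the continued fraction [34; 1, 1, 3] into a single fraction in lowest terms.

242/7

Compute successive convergents:
a_0 = 34: 34/1
a_1 = 1: 35/1
a_2 = 1: 69/2
a_3 = 3: 242/7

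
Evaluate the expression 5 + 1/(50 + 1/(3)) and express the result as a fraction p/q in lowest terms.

Work from the innermost term outward:
Start with 3.
50 + 1/(3/1) = 50 + 1/3 = 151/3
5 + 1/(151/3) = 5 + 3/151 = 758/151

758/151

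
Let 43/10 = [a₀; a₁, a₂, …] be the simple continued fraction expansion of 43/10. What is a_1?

Repeatedly divide and take the remainder:
⌊43/10⌋ = 4, remainder 3
⌊10/3⌋ = 3, remainder 1

3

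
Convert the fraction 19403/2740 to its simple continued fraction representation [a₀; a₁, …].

[7; 12, 3, 2, 15, 2]

19403 = 7·2740 + 223, so a_0 = 7
2740 = 12·223 + 64, so a_1 = 12
223 = 3·64 + 31, so a_2 = 3
64 = 2·31 + 2, so a_3 = 2
31 = 15·2 + 1, so a_4 = 15
2 = 2·1 + 0, so a_5 = 2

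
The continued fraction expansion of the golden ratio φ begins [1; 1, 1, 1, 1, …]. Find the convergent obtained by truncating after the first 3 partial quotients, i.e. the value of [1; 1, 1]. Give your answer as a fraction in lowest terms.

3/2

Collapse the nested fraction from the inside out:
Start with 1.
1 + 1/(1/1) = 1 + 1/1 = 2/1
1 + 1/(2/1) = 1 + 1/2 = 3/2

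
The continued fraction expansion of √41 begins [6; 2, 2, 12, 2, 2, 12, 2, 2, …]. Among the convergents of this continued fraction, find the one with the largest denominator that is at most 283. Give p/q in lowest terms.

826/129

List convergents until the denominator exceeds the bound:
a_0 = 6: 6/1  (≤ bound)
a_1 = 2: 13/2  (≤ bound)
a_2 = 2: 32/5  (≤ bound)
a_3 = 12: 397/62  (≤ bound)
a_4 = 2: 826/129  (≤ bound)
a_5 = 2: 2049/320  (> 283, stop)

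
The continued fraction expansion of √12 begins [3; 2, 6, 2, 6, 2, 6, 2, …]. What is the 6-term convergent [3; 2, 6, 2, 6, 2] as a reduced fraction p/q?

1351/390

a_0 = 3: 3/1
a_1 = 2: 7/2
a_2 = 6: 45/13
a_3 = 2: 97/28
a_4 = 6: 627/181
a_5 = 2: 1351/390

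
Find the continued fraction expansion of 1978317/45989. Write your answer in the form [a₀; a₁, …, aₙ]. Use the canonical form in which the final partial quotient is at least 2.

1978317 ÷ 45989 → quotient 43, remainder 790
45989 ÷ 790 → quotient 58, remainder 169
790 ÷ 169 → quotient 4, remainder 114
169 ÷ 114 → quotient 1, remainder 55
114 ÷ 55 → quotient 2, remainder 4
55 ÷ 4 → quotient 13, remainder 3
4 ÷ 3 → quotient 1, remainder 1
3 ÷ 1 → quotient 3, remainder 0

[43; 58, 4, 1, 2, 13, 1, 3]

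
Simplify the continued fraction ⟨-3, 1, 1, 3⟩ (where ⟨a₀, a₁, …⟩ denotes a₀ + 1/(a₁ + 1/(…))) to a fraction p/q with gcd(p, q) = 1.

Work from the innermost term outward:
Start with 3.
1 + 1/(3/1) = 1 + 1/3 = 4/3
1 + 1/(4/3) = 1 + 3/4 = 7/4
-3 + 1/(7/4) = -3 + 4/7 = -17/7

-17/7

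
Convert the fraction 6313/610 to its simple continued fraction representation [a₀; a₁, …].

Run the Euclidean algorithm, recording each quotient:
6313 = 10·610 + 213, so a_0 = 10
610 = 2·213 + 184, so a_1 = 2
213 = 1·184 + 29, so a_2 = 1
184 = 6·29 + 10, so a_3 = 6
29 = 2·10 + 9, so a_4 = 2
10 = 1·9 + 1, so a_5 = 1
9 = 9·1 + 0, so a_6 = 9

[10; 2, 1, 6, 2, 1, 9]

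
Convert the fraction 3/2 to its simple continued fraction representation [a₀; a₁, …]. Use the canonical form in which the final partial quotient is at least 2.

[1; 2]

3 ÷ 2 → quotient 1, remainder 1
2 ÷ 1 → quotient 2, remainder 0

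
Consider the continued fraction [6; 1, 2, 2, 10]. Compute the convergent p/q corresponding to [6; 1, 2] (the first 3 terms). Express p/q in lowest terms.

20/3

a_0 = 6: 6/1
a_1 = 1: 7/1
a_2 = 2: 20/3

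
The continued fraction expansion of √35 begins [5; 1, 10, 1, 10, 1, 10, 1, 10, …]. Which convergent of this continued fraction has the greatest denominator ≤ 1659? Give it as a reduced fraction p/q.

9235/1561

List convergents until the denominator exceeds the bound:
a_0 = 5: 5/1  (≤ bound)
a_1 = 1: 6/1  (≤ bound)
a_2 = 10: 65/11  (≤ bound)
a_3 = 1: 71/12  (≤ bound)
a_4 = 10: 775/131  (≤ bound)
a_5 = 1: 846/143  (≤ bound)
a_6 = 10: 9235/1561  (≤ bound)
a_7 = 1: 10081/1704  (> 1659, stop)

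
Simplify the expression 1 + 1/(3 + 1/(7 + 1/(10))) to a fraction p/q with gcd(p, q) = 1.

294/223

a_0 = 1: 1/1
a_1 = 3: 4/3
a_2 = 7: 29/22
a_3 = 10: 294/223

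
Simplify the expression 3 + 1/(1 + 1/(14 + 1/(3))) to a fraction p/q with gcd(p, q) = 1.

181/46

Starting at the tail and folding back:
Start with 3.
14 + 1/(3/1) = 14 + 1/3 = 43/3
1 + 1/(43/3) = 1 + 3/43 = 46/43
3 + 1/(46/43) = 3 + 43/46 = 181/46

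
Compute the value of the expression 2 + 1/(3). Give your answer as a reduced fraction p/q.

7/3

a_0 = 2: 2/1
a_1 = 3: 7/3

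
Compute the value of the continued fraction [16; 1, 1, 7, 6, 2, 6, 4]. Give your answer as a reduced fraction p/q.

a_0 = 16: 16/1
a_1 = 1: 17/1
a_2 = 1: 33/2
a_3 = 7: 248/15
a_4 = 6: 1521/92
a_5 = 2: 3290/199
a_6 = 6: 21261/1286
a_7 = 4: 88334/5343

88334/5343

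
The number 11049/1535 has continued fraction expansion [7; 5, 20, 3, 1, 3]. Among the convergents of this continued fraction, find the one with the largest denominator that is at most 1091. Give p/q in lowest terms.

2944/409

a_0 = 7: 7/1  (≤ bound)
a_1 = 5: 36/5  (≤ bound)
a_2 = 20: 727/101  (≤ bound)
a_3 = 3: 2217/308  (≤ bound)
a_4 = 1: 2944/409  (≤ bound)
a_5 = 3: 11049/1535  (> 1091, stop)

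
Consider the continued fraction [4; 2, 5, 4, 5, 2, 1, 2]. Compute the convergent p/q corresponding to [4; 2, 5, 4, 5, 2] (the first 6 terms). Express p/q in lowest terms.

2353/528

Start with 2.
5 + 1/(2/1) = 5 + 1/2 = 11/2
4 + 1/(11/2) = 4 + 2/11 = 46/11
5 + 1/(46/11) = 5 + 11/46 = 241/46
2 + 1/(241/46) = 2 + 46/241 = 528/241
4 + 1/(528/241) = 4 + 241/528 = 2353/528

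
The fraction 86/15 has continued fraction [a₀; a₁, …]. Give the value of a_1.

1

⌊86/15⌋ = 5, remainder 11
⌊15/11⌋ = 1, remainder 4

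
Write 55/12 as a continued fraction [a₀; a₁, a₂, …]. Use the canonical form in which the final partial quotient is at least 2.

[4; 1, 1, 2, 2]

Apply division with remainder until the remainder is 0:
⌊55/12⌋ = 4, remainder 7
⌊12/7⌋ = 1, remainder 5
⌊7/5⌋ = 1, remainder 2
⌊5/2⌋ = 2, remainder 1
⌊2/1⌋ = 2, remainder 0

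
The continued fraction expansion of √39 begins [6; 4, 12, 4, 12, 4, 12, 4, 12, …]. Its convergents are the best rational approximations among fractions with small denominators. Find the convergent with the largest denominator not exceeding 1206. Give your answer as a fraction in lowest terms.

1249/200

a_0 = 6: 6/1  (≤ bound)
a_1 = 4: 25/4  (≤ bound)
a_2 = 12: 306/49  (≤ bound)
a_3 = 4: 1249/200  (≤ bound)
a_4 = 12: 15294/2449  (> 1206, stop)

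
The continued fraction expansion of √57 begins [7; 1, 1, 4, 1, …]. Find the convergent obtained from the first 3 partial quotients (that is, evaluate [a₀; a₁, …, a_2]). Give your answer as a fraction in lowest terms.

15/2

a_0 = 7: 7/1
a_1 = 1: 8/1
a_2 = 1: 15/2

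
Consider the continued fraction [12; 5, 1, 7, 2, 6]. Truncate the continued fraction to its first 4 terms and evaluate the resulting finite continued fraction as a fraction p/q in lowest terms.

572/47

Starting at the tail and folding back:
Start with 7.
1 + 1/(7/1) = 1 + 1/7 = 8/7
5 + 1/(8/7) = 5 + 7/8 = 47/8
12 + 1/(47/8) = 12 + 8/47 = 572/47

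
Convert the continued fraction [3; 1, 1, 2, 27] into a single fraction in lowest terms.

Compute successive convergents:
a_0 = 3: 3/1
a_1 = 1: 4/1
a_2 = 1: 7/2
a_3 = 2: 18/5
a_4 = 27: 493/137

493/137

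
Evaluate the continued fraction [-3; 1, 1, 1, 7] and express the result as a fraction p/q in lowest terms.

-54/23

Start with 7.
1 + 1/(7/1) = 1 + 1/7 = 8/7
1 + 1/(8/7) = 1 + 7/8 = 15/8
1 + 1/(15/8) = 1 + 8/15 = 23/15
-3 + 1/(23/15) = -3 + 15/23 = -54/23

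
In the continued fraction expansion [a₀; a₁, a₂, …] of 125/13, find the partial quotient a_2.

1

125 ÷ 13 → quotient 9, remainder 8
13 ÷ 8 → quotient 1, remainder 5
8 ÷ 5 → quotient 1, remainder 3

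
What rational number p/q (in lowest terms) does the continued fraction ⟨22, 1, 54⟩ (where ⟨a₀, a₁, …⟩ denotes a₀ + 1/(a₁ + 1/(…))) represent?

1264/55

Build up convergents one term at a time:
a_0 = 22: 22/1
a_1 = 1: 23/1
a_2 = 54: 1264/55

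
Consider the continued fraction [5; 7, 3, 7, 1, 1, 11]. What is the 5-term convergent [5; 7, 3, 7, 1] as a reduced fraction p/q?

940/183

Start with 1.
7 + 1/(1/1) = 7 + 1/1 = 8/1
3 + 1/(8/1) = 3 + 1/8 = 25/8
7 + 1/(25/8) = 7 + 8/25 = 183/25
5 + 1/(183/25) = 5 + 25/183 = 940/183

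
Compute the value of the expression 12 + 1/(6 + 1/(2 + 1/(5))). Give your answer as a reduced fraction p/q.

Build up convergents one term at a time:
a_0 = 12: 12/1
a_1 = 6: 73/6
a_2 = 2: 158/13
a_3 = 5: 863/71

863/71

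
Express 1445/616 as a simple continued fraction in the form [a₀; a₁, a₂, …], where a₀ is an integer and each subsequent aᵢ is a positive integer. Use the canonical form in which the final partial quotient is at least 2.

[2; 2, 1, 8, 3, 1, 5]

1445 ÷ 616 → quotient 2, remainder 213
616 ÷ 213 → quotient 2, remainder 190
213 ÷ 190 → quotient 1, remainder 23
190 ÷ 23 → quotient 8, remainder 6
23 ÷ 6 → quotient 3, remainder 5
6 ÷ 5 → quotient 1, remainder 1
5 ÷ 1 → quotient 5, remainder 0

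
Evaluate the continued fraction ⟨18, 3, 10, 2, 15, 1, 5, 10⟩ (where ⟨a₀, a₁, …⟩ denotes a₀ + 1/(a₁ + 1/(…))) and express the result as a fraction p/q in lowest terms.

1185154/64681

Starting at the tail and folding back:
Start with 10.
5 + 1/(10/1) = 5 + 1/10 = 51/10
1 + 1/(51/10) = 1 + 10/51 = 61/51
15 + 1/(61/51) = 15 + 51/61 = 966/61
2 + 1/(966/61) = 2 + 61/966 = 1993/966
10 + 1/(1993/966) = 10 + 966/1993 = 20896/1993
3 + 1/(20896/1993) = 3 + 1993/20896 = 64681/20896
18 + 1/(64681/20896) = 18 + 20896/64681 = 1185154/64681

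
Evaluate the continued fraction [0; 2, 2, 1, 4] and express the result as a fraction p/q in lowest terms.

Build up convergents one term at a time:
a_0 = 0: 0/1
a_1 = 2: 1/2
a_2 = 2: 2/5
a_3 = 1: 3/7
a_4 = 4: 14/33

14/33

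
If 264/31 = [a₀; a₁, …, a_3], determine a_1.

264 = 8·31 + 16, so a_0 = 8
31 = 1·16 + 15, so a_1 = 1

1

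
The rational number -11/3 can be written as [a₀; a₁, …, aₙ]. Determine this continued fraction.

-11 = -4·3 + 1, so a_0 = -4
3 = 3·1 + 0, so a_1 = 3

[-4; 3]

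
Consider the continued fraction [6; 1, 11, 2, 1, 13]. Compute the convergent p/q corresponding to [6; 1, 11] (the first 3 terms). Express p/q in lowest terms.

83/12

Work from the innermost term outward:
Start with 11.
1 + 1/(11/1) = 1 + 1/11 = 12/11
6 + 1/(12/11) = 6 + 11/12 = 83/12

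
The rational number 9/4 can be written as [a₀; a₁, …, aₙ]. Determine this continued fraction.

[2; 4]

⌊9/4⌋ = 2, remainder 1
⌊4/1⌋ = 4, remainder 0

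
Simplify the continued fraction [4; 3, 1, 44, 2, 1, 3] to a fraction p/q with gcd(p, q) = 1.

a_0 = 4: 4/1
a_1 = 3: 13/3
a_2 = 1: 17/4
a_3 = 44: 761/179
a_4 = 2: 1539/362
a_5 = 1: 2300/541
a_6 = 3: 8439/1985

8439/1985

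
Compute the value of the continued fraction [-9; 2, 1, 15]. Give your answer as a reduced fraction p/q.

-407/47

Start with 15.
1 + 1/(15/1) = 1 + 1/15 = 16/15
2 + 1/(16/15) = 2 + 15/16 = 47/16
-9 + 1/(47/16) = -9 + 16/47 = -407/47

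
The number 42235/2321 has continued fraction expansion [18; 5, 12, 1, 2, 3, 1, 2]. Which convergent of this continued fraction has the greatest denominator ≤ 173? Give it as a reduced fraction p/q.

1201/66

List convergents until the denominator exceeds the bound:
a_0 = 18: 18/1  (≤ bound)
a_1 = 5: 91/5  (≤ bound)
a_2 = 12: 1110/61  (≤ bound)
a_3 = 1: 1201/66  (≤ bound)
a_4 = 2: 3512/193  (> 173, stop)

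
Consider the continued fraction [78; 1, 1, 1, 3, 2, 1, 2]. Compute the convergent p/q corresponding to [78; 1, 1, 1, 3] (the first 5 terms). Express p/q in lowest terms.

Compute successive convergents:
a_0 = 78: 78/1
a_1 = 1: 79/1
a_2 = 1: 157/2
a_3 = 1: 236/3
a_4 = 3: 865/11

865/11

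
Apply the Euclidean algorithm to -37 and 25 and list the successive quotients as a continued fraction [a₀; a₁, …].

[-2; 1, 1, 12]

⌊-37/25⌋ = -2, remainder 13
⌊25/13⌋ = 1, remainder 12
⌊13/12⌋ = 1, remainder 1
⌊12/1⌋ = 12, remainder 0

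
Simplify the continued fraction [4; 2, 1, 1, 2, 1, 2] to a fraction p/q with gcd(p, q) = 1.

215/49

Start with 2.
1 + 1/(2/1) = 1 + 1/2 = 3/2
2 + 1/(3/2) = 2 + 2/3 = 8/3
1 + 1/(8/3) = 1 + 3/8 = 11/8
1 + 1/(11/8) = 1 + 8/11 = 19/11
2 + 1/(19/11) = 2 + 11/19 = 49/19
4 + 1/(49/19) = 4 + 19/49 = 215/49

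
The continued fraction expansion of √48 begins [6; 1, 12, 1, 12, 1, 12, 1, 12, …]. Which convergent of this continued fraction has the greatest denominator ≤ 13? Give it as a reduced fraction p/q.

List convergents until the denominator exceeds the bound:
a_0 = 6: 6/1  (≤ bound)
a_1 = 1: 7/1  (≤ bound)
a_2 = 12: 90/13  (≤ bound)
a_3 = 1: 97/14  (> 13, stop)

90/13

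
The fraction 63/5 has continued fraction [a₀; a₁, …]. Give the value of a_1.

1

63 = 12·5 + 3, so a_0 = 12
5 = 1·3 + 2, so a_1 = 1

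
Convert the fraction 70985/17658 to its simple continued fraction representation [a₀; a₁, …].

Apply division with remainder until the remainder is 0:
⌊70985/17658⌋ = 4, remainder 353
⌊17658/353⌋ = 50, remainder 8
⌊353/8⌋ = 44, remainder 1
⌊8/1⌋ = 8, remainder 0

[4; 50, 44, 8]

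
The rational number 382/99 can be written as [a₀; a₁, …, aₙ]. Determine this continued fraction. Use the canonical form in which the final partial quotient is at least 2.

382 ÷ 99 → quotient 3, remainder 85
99 ÷ 85 → quotient 1, remainder 14
85 ÷ 14 → quotient 6, remainder 1
14 ÷ 1 → quotient 14, remainder 0

[3; 1, 6, 14]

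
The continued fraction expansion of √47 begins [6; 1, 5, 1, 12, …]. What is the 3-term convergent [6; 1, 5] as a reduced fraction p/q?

41/6

Work from the innermost term outward:
Start with 5.
1 + 1/(5/1) = 1 + 1/5 = 6/5
6 + 1/(6/5) = 6 + 5/6 = 41/6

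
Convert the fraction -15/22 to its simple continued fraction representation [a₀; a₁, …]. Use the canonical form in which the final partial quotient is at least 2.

[-1; 3, 7]

⌊-15/22⌋ = -1, remainder 7
⌊22/7⌋ = 3, remainder 1
⌊7/1⌋ = 7, remainder 0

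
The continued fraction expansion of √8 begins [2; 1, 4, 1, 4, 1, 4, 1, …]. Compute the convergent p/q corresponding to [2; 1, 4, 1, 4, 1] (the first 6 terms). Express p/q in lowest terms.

Use the convergent recurrence hₖ = aₖ·hₖ₋₁ + hₖ₋₂ (and likewise for the denominators kₖ):
a_0 = 2: 2/1
a_1 = 1: 3/1
a_2 = 4: 14/5
a_3 = 1: 17/6
a_4 = 4: 82/29
a_5 = 1: 99/35

99/35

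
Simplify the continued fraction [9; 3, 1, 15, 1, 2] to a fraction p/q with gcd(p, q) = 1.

1823/197

Start with 2.
1 + 1/(2/1) = 1 + 1/2 = 3/2
15 + 1/(3/2) = 15 + 2/3 = 47/3
1 + 1/(47/3) = 1 + 3/47 = 50/47
3 + 1/(50/47) = 3 + 47/50 = 197/50
9 + 1/(197/50) = 9 + 50/197 = 1823/197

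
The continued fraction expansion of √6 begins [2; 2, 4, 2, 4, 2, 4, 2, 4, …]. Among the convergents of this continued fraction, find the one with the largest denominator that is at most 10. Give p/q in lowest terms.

a_0 = 2: 2/1  (≤ bound)
a_1 = 2: 5/2  (≤ bound)
a_2 = 4: 22/9  (≤ bound)
a_3 = 2: 49/20  (> 10, stop)

22/9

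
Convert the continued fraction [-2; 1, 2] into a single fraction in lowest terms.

a_0 = -2: -2/1
a_1 = 1: -1/1
a_2 = 2: -4/3

-4/3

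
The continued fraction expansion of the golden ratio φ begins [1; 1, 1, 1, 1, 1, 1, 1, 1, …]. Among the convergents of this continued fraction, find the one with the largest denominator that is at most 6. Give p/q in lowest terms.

8/5

a_0 = 1: 1/1  (≤ bound)
a_1 = 1: 2/1  (≤ bound)
a_2 = 1: 3/2  (≤ bound)
a_3 = 1: 5/3  (≤ bound)
a_4 = 1: 8/5  (≤ bound)
a_5 = 1: 13/8  (> 6, stop)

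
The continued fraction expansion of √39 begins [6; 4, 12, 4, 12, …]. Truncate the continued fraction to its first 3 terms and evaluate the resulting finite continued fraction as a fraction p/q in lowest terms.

Compute successive convergents:
a_0 = 6: 6/1
a_1 = 4: 25/4
a_2 = 12: 306/49

306/49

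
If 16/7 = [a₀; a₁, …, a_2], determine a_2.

16 = 2·7 + 2, so a_0 = 2
7 = 3·2 + 1, so a_1 = 3
2 = 2·1 + 0, so a_2 = 2

2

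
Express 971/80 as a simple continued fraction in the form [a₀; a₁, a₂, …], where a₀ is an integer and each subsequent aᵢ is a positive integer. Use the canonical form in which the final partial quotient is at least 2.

[12; 7, 3, 1, 2]

Repeatedly divide and take the remainder:
971 ÷ 80 → quotient 12, remainder 11
80 ÷ 11 → quotient 7, remainder 3
11 ÷ 3 → quotient 3, remainder 2
3 ÷ 2 → quotient 1, remainder 1
2 ÷ 1 → quotient 2, remainder 0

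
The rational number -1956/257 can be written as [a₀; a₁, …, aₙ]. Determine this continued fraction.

[-8; 2, 1, 1, 3, 14]

-1956 ÷ 257 → quotient -8, remainder 100
257 ÷ 100 → quotient 2, remainder 57
100 ÷ 57 → quotient 1, remainder 43
57 ÷ 43 → quotient 1, remainder 14
43 ÷ 14 → quotient 3, remainder 1
14 ÷ 1 → quotient 14, remainder 0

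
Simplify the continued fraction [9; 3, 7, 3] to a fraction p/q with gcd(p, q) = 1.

a_0 = 9: 9/1
a_1 = 3: 28/3
a_2 = 7: 205/22
a_3 = 3: 643/69

643/69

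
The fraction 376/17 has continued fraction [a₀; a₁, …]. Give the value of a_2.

Run the Euclidean algorithm, recording each quotient:
376 = 22·17 + 2, so a_0 = 22
17 = 8·2 + 1, so a_1 = 8
2 = 2·1 + 0, so a_2 = 2

2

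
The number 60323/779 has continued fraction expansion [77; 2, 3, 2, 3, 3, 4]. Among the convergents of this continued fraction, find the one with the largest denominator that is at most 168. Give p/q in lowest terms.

4259/55

List convergents until the denominator exceeds the bound:
a_0 = 77: 77/1  (≤ bound)
a_1 = 2: 155/2  (≤ bound)
a_2 = 3: 542/7  (≤ bound)
a_3 = 2: 1239/16  (≤ bound)
a_4 = 3: 4259/55  (≤ bound)
a_5 = 3: 14016/181  (> 168, stop)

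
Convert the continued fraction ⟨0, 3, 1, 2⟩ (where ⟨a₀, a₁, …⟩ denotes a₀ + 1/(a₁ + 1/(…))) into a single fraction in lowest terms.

3/11

Start with 2.
1 + 1/(2/1) = 1 + 1/2 = 3/2
3 + 1/(3/2) = 3 + 2/3 = 11/3
0 + 1/(11/3) = 0 + 3/11 = 3/11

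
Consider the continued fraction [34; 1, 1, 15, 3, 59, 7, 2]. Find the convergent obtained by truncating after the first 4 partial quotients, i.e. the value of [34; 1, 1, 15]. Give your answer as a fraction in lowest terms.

1070/31

a_0 = 34: 34/1
a_1 = 1: 35/1
a_2 = 1: 69/2
a_3 = 15: 1070/31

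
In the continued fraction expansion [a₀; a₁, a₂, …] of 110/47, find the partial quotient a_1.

2

⌊110/47⌋ = 2, remainder 16
⌊47/16⌋ = 2, remainder 15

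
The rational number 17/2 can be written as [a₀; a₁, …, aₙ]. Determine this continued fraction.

17 = 8·2 + 1, so a_0 = 8
2 = 2·1 + 0, so a_1 = 2

[8; 2]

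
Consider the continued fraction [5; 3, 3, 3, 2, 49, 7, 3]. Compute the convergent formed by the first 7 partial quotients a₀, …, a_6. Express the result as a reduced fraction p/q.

Build up convergents one term at a time:
a_0 = 5: 5/1
a_1 = 3: 16/3
a_2 = 3: 53/10
a_3 = 3: 175/33
a_4 = 2: 403/76
a_5 = 49: 19922/3757
a_6 = 7: 139857/26375

139857/26375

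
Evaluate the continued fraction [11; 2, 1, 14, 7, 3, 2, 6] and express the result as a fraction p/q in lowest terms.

Work from the innermost term outward:
Start with 6.
2 + 1/(6/1) = 2 + 1/6 = 13/6
3 + 1/(13/6) = 3 + 6/13 = 45/13
7 + 1/(45/13) = 7 + 13/45 = 328/45
14 + 1/(328/45) = 14 + 45/328 = 4637/328
1 + 1/(4637/328) = 1 + 328/4637 = 4965/4637
2 + 1/(4965/4637) = 2 + 4637/4965 = 14567/4965
11 + 1/(14567/4965) = 11 + 4965/14567 = 165202/14567

165202/14567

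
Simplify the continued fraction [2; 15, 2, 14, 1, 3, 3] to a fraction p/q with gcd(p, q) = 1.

12691/6147

Start with 3.
3 + 1/(3/1) = 3 + 1/3 = 10/3
1 + 1/(10/3) = 1 + 3/10 = 13/10
14 + 1/(13/10) = 14 + 10/13 = 192/13
2 + 1/(192/13) = 2 + 13/192 = 397/192
15 + 1/(397/192) = 15 + 192/397 = 6147/397
2 + 1/(6147/397) = 2 + 397/6147 = 12691/6147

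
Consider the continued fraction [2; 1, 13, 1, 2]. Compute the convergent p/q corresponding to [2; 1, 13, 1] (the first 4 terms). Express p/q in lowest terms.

44/15

Start with 1.
13 + 1/(1/1) = 13 + 1/1 = 14/1
1 + 1/(14/1) = 1 + 1/14 = 15/14
2 + 1/(15/14) = 2 + 14/15 = 44/15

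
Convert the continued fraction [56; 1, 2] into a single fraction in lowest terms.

Starting at the tail and folding back:
Start with 2.
1 + 1/(2/1) = 1 + 1/2 = 3/2
56 + 1/(3/2) = 56 + 2/3 = 170/3

170/3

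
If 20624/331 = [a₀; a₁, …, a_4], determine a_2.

4

⌊20624/331⌋ = 62, remainder 102
⌊331/102⌋ = 3, remainder 25
⌊102/25⌋ = 4, remainder 2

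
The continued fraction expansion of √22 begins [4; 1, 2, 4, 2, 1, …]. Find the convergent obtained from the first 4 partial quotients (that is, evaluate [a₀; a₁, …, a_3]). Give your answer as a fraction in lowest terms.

61/13

Use the convergent recurrence hₖ = aₖ·hₖ₋₁ + hₖ₋₂ (and likewise for the denominators kₖ):
a_0 = 4: 4/1
a_1 = 1: 5/1
a_2 = 2: 14/3
a_3 = 4: 61/13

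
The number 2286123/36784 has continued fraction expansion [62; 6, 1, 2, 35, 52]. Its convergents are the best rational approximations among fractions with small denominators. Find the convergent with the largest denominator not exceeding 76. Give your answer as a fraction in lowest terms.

List convergents until the denominator exceeds the bound:
a_0 = 62: 62/1  (≤ bound)
a_1 = 6: 373/6  (≤ bound)
a_2 = 1: 435/7  (≤ bound)
a_3 = 2: 1243/20  (≤ bound)
a_4 = 35: 43940/707  (> 76, stop)

1243/20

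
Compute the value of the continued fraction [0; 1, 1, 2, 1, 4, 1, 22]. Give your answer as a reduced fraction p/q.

525/913

Work from the innermost term outward:
Start with 22.
1 + 1/(22/1) = 1 + 1/22 = 23/22
4 + 1/(23/22) = 4 + 22/23 = 114/23
1 + 1/(114/23) = 1 + 23/114 = 137/114
2 + 1/(137/114) = 2 + 114/137 = 388/137
1 + 1/(388/137) = 1 + 137/388 = 525/388
1 + 1/(525/388) = 1 + 388/525 = 913/525
0 + 1/(913/525) = 0 + 525/913 = 525/913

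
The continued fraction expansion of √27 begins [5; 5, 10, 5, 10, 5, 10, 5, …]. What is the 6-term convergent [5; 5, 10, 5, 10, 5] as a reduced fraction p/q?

70226/13515

Start with 5.
10 + 1/(5/1) = 10 + 1/5 = 51/5
5 + 1/(51/5) = 5 + 5/51 = 260/51
10 + 1/(260/51) = 10 + 51/260 = 2651/260
5 + 1/(2651/260) = 5 + 260/2651 = 13515/2651
5 + 1/(13515/2651) = 5 + 2651/13515 = 70226/13515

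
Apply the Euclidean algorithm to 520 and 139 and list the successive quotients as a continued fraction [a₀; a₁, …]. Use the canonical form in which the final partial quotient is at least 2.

[3; 1, 2, 1, 6, 5]

520 ÷ 139 → quotient 3, remainder 103
139 ÷ 103 → quotient 1, remainder 36
103 ÷ 36 → quotient 2, remainder 31
36 ÷ 31 → quotient 1, remainder 5
31 ÷ 5 → quotient 6, remainder 1
5 ÷ 1 → quotient 5, remainder 0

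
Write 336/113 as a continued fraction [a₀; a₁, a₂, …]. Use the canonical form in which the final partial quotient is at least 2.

[2; 1, 36, 1, 2]

Run the Euclidean algorithm, recording each quotient:
336 = 2·113 + 110, so a_0 = 2
113 = 1·110 + 3, so a_1 = 1
110 = 36·3 + 2, so a_2 = 36
3 = 1·2 + 1, so a_3 = 1
2 = 2·1 + 0, so a_4 = 2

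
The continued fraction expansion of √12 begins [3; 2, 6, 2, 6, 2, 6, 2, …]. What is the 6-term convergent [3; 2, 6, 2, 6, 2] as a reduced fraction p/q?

Collapse the nested fraction from the inside out:
Start with 2.
6 + 1/(2/1) = 6 + 1/2 = 13/2
2 + 1/(13/2) = 2 + 2/13 = 28/13
6 + 1/(28/13) = 6 + 13/28 = 181/28
2 + 1/(181/28) = 2 + 28/181 = 390/181
3 + 1/(390/181) = 3 + 181/390 = 1351/390

1351/390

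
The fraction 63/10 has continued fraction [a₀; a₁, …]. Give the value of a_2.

63 = 6·10 + 3, so a_0 = 6
10 = 3·3 + 1, so a_1 = 3
3 = 3·1 + 0, so a_2 = 3

3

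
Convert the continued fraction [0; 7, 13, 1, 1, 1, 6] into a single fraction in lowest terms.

Build up convergents one term at a time:
a_0 = 0: 0/1
a_1 = 7: 1/7
a_2 = 13: 13/92
a_3 = 1: 14/99
a_4 = 1: 27/191
a_5 = 1: 41/290
a_6 = 6: 273/1931

273/1931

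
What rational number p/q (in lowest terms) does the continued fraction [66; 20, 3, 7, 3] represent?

92601/1402

Collapse the nested fraction from the inside out:
Start with 3.
7 + 1/(3/1) = 7 + 1/3 = 22/3
3 + 1/(22/3) = 3 + 3/22 = 69/22
20 + 1/(69/22) = 20 + 22/69 = 1402/69
66 + 1/(1402/69) = 66 + 69/1402 = 92601/1402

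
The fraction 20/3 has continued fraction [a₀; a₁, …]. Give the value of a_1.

1

20 = 6·3 + 2, so a_0 = 6
3 = 1·2 + 1, so a_1 = 1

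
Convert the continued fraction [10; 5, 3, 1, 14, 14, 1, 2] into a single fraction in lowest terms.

Start with 2.
1 + 1/(2/1) = 1 + 1/2 = 3/2
14 + 1/(3/2) = 14 + 2/3 = 44/3
14 + 1/(44/3) = 14 + 3/44 = 619/44
1 + 1/(619/44) = 1 + 44/619 = 663/619
3 + 1/(663/619) = 3 + 619/663 = 2608/663
5 + 1/(2608/663) = 5 + 663/2608 = 13703/2608
10 + 1/(13703/2608) = 10 + 2608/13703 = 139638/13703

139638/13703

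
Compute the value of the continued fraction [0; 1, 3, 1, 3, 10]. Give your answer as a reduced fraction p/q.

Starting at the tail and folding back:
Start with 10.
3 + 1/(10/1) = 3 + 1/10 = 31/10
1 + 1/(31/10) = 1 + 10/31 = 41/31
3 + 1/(41/31) = 3 + 31/41 = 154/41
1 + 1/(154/41) = 1 + 41/154 = 195/154
0 + 1/(195/154) = 0 + 154/195 = 154/195

154/195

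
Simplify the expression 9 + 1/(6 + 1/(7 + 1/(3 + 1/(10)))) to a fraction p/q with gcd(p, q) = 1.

Start with 10.
3 + 1/(10/1) = 3 + 1/10 = 31/10
7 + 1/(31/10) = 7 + 10/31 = 227/31
6 + 1/(227/31) = 6 + 31/227 = 1393/227
9 + 1/(1393/227) = 9 + 227/1393 = 12764/1393

12764/1393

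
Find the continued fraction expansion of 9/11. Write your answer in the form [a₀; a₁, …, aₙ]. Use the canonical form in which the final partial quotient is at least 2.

⌊9/11⌋ = 0, remainder 9
⌊11/9⌋ = 1, remainder 2
⌊9/2⌋ = 4, remainder 1
⌊2/1⌋ = 2, remainder 0

[0; 1, 4, 2]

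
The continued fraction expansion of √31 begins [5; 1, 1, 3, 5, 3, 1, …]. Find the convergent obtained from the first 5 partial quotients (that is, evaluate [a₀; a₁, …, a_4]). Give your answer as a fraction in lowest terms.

Start with 5.
3 + 1/(5/1) = 3 + 1/5 = 16/5
1 + 1/(16/5) = 1 + 5/16 = 21/16
1 + 1/(21/16) = 1 + 16/21 = 37/21
5 + 1/(37/21) = 5 + 21/37 = 206/37

206/37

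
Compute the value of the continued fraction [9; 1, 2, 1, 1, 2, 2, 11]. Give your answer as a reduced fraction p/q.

4773/491

a_0 = 9: 9/1
a_1 = 1: 10/1
a_2 = 2: 29/3
a_3 = 1: 39/4
a_4 = 1: 68/7
a_5 = 2: 175/18
a_6 = 2: 418/43
a_7 = 11: 4773/491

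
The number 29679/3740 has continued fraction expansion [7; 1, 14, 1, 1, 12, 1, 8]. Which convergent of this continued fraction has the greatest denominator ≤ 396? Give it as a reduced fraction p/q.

3079/388

a_0 = 7: 7/1  (≤ bound)
a_1 = 1: 8/1  (≤ bound)
a_2 = 14: 119/15  (≤ bound)
a_3 = 1: 127/16  (≤ bound)
a_4 = 1: 246/31  (≤ bound)
a_5 = 12: 3079/388  (≤ bound)
a_6 = 1: 3325/419  (> 396, stop)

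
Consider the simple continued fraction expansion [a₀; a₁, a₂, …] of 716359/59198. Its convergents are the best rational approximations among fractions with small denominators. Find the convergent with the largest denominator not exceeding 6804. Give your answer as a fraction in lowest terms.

a_0 = 12: 12/1  (≤ bound)
a_1 = 9: 109/9  (≤ bound)
a_2 = 1: 121/10  (≤ bound)
a_3 = 8: 1077/89  (≤ bound)
a_4 = 2: 2275/188  (≤ bound)
a_5 = 7: 17002/1405  (≤ bound)
a_6 = 42: 716359/59198  (> 6804, stop)

17002/1405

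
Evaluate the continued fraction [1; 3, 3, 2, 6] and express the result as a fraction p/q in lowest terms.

Start with 6.
2 + 1/(6/1) = 2 + 1/6 = 13/6
3 + 1/(13/6) = 3 + 6/13 = 45/13
3 + 1/(45/13) = 3 + 13/45 = 148/45
1 + 1/(148/45) = 1 + 45/148 = 193/148

193/148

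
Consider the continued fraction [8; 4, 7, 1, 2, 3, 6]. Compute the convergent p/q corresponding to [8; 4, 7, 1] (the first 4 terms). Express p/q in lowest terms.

272/33

Use the convergent recurrence hₖ = aₖ·hₖ₋₁ + hₖ₋₂ (and likewise for the denominators kₖ):
a_0 = 8: 8/1
a_1 = 4: 33/4
a_2 = 7: 239/29
a_3 = 1: 272/33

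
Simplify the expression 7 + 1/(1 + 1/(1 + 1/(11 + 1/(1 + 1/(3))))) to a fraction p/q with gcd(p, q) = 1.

Compute successive convergents:
a_0 = 7: 7/1
a_1 = 1: 8/1
a_2 = 1: 15/2
a_3 = 11: 173/23
a_4 = 1: 188/25
a_5 = 3: 737/98

737/98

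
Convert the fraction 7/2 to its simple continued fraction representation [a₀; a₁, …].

Apply division with remainder until the remainder is 0:
7 ÷ 2 → quotient 3, remainder 1
2 ÷ 1 → quotient 2, remainder 0

[3; 2]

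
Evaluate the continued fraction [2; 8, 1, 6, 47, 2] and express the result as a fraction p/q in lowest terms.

Build up convergents one term at a time:
a_0 = 2: 2/1
a_1 = 8: 17/8
a_2 = 1: 19/9
a_3 = 6: 131/62
a_4 = 47: 6176/2923
a_5 = 2: 12483/5908

12483/5908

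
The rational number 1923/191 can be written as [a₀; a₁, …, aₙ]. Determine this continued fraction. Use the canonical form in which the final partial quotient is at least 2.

⌊1923/191⌋ = 10, remainder 13
⌊191/13⌋ = 14, remainder 9
⌊13/9⌋ = 1, remainder 4
⌊9/4⌋ = 2, remainder 1
⌊4/1⌋ = 4, remainder 0

[10; 14, 1, 2, 4]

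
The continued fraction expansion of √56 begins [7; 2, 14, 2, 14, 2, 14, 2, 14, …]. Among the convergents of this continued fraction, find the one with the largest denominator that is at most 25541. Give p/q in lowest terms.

13455/1798

List convergents until the denominator exceeds the bound:
a_0 = 7: 7/1  (≤ bound)
a_1 = 2: 15/2  (≤ bound)
a_2 = 14: 217/29  (≤ bound)
a_3 = 2: 449/60  (≤ bound)
a_4 = 14: 6503/869  (≤ bound)
a_5 = 2: 13455/1798  (≤ bound)
a_6 = 14: 194873/26041  (> 25541, stop)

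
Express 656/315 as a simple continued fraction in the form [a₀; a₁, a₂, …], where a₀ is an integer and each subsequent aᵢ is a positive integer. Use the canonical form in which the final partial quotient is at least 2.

[2; 12, 8, 1, 2]

656 ÷ 315 → quotient 2, remainder 26
315 ÷ 26 → quotient 12, remainder 3
26 ÷ 3 → quotient 8, remainder 2
3 ÷ 2 → quotient 1, remainder 1
2 ÷ 1 → quotient 2, remainder 0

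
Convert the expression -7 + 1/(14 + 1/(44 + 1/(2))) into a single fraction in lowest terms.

Start with 2.
44 + 1/(2/1) = 44 + 1/2 = 89/2
14 + 1/(89/2) = 14 + 2/89 = 1248/89
-7 + 1/(1248/89) = -7 + 89/1248 = -8647/1248

-8647/1248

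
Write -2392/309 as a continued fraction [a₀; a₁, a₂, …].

-2392 = -8·309 + 80, so a_0 = -8
309 = 3·80 + 69, so a_1 = 3
80 = 1·69 + 11, so a_2 = 1
69 = 6·11 + 3, so a_3 = 6
11 = 3·3 + 2, so a_4 = 3
3 = 1·2 + 1, so a_5 = 1
2 = 2·1 + 0, so a_6 = 2

[-8; 3, 1, 6, 3, 1, 2]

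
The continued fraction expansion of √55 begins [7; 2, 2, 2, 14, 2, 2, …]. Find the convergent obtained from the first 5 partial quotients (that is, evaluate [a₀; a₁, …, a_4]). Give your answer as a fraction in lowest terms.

a_0 = 7: 7/1
a_1 = 2: 15/2
a_2 = 2: 37/5
a_3 = 2: 89/12
a_4 = 14: 1283/173

1283/173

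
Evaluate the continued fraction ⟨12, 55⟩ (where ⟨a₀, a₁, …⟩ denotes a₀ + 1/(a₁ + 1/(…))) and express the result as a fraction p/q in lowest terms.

Build up convergents one term at a time:
a_0 = 12: 12/1
a_1 = 55: 661/55

661/55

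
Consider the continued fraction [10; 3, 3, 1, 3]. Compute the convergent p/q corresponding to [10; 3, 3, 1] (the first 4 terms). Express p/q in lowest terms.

Collapse the nested fraction from the inside out:
Start with 1.
3 + 1/(1/1) = 3 + 1/1 = 4/1
3 + 1/(4/1) = 3 + 1/4 = 13/4
10 + 1/(13/4) = 10 + 4/13 = 134/13

134/13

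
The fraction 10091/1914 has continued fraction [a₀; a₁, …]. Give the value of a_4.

Apply division with remainder until the remainder is 0:
10091 = 5·1914 + 521, so a_0 = 5
1914 = 3·521 + 351, so a_1 = 3
521 = 1·351 + 170, so a_2 = 1
351 = 2·170 + 11, so a_3 = 2
170 = 15·11 + 5, so a_4 = 15

15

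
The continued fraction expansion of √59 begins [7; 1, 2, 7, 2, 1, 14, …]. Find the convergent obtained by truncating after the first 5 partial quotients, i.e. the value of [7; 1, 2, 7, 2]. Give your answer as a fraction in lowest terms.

Work from the innermost term outward:
Start with 2.
7 + 1/(2/1) = 7 + 1/2 = 15/2
2 + 1/(15/2) = 2 + 2/15 = 32/15
1 + 1/(32/15) = 1 + 15/32 = 47/32
7 + 1/(47/32) = 7 + 32/47 = 361/47

361/47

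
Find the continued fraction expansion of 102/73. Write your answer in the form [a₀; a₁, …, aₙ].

Repeatedly divide and take the remainder:
102 = 1·73 + 29, so a_0 = 1
73 = 2·29 + 15, so a_1 = 2
29 = 1·15 + 14, so a_2 = 1
15 = 1·14 + 1, so a_3 = 1
14 = 14·1 + 0, so a_4 = 14

[1; 2, 1, 1, 14]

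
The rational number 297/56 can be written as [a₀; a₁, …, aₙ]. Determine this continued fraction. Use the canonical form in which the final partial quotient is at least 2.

297 ÷ 56 → quotient 5, remainder 17
56 ÷ 17 → quotient 3, remainder 5
17 ÷ 5 → quotient 3, remainder 2
5 ÷ 2 → quotient 2, remainder 1
2 ÷ 1 → quotient 2, remainder 0

[5; 3, 3, 2, 2]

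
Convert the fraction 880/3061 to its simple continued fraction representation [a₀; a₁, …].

880 ÷ 3061 → quotient 0, remainder 880
3061 ÷ 880 → quotient 3, remainder 421
880 ÷ 421 → quotient 2, remainder 38
421 ÷ 38 → quotient 11, remainder 3
38 ÷ 3 → quotient 12, remainder 2
3 ÷ 2 → quotient 1, remainder 1
2 ÷ 1 → quotient 2, remainder 0

[0; 3, 2, 11, 12, 1, 2]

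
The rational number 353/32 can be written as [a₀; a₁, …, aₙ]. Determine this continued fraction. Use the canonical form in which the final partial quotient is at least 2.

[11; 32]

Repeatedly divide and take the remainder:
⌊353/32⌋ = 11, remainder 1
⌊32/1⌋ = 32, remainder 0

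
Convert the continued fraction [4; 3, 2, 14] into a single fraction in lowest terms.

433/101

Use the convergent recurrence hₖ = aₖ·hₖ₋₁ + hₖ₋₂ (and likewise for the denominators kₖ):
a_0 = 4: 4/1
a_1 = 3: 13/3
a_2 = 2: 30/7
a_3 = 14: 433/101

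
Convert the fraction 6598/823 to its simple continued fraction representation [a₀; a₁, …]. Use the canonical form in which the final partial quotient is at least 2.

6598 ÷ 823 → quotient 8, remainder 14
823 ÷ 14 → quotient 58, remainder 11
14 ÷ 11 → quotient 1, remainder 3
11 ÷ 3 → quotient 3, remainder 2
3 ÷ 2 → quotient 1, remainder 1
2 ÷ 1 → quotient 2, remainder 0

[8; 58, 1, 3, 1, 2]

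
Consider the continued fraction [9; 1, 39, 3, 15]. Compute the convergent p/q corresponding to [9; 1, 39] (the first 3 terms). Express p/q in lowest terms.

399/40

a_0 = 9: 9/1
a_1 = 1: 10/1
a_2 = 39: 399/40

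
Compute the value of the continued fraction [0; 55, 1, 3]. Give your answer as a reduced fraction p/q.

4/223

a_0 = 0: 0/1
a_1 = 55: 1/55
a_2 = 1: 1/56
a_3 = 3: 4/223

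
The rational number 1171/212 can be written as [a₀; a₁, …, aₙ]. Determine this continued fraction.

1171 ÷ 212 → quotient 5, remainder 111
212 ÷ 111 → quotient 1, remainder 101
111 ÷ 101 → quotient 1, remainder 10
101 ÷ 10 → quotient 10, remainder 1
10 ÷ 1 → quotient 10, remainder 0

[5; 1, 1, 10, 10]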